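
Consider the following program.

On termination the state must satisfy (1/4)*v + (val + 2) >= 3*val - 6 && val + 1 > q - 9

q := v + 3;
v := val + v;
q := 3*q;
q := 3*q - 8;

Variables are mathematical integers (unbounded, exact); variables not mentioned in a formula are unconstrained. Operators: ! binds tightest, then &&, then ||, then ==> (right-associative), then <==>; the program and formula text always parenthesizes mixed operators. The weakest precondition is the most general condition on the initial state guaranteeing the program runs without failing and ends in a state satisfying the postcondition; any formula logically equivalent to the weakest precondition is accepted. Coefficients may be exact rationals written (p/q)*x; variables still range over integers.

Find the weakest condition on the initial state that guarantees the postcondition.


Working backward. After the program, the postcondition (1/4)*v + (val + 2) >= 3*val - 6 && val + 1 > q - 9 must hold; in canonical form it is (1/4)*v >= 2*val - 8 && val > q - 10.
Before q := 3*q - 8: (1/4)*v >= 2*val - 8 && val > 3*q - 18
Before q := 3*q: (1/4)*v >= 2*val - 8 && val > 9*q - 18
Before v := val + v: (1/4)*v >= (7/4)*val - 8 && val > 9*q - 18
Before q := v + 3: (1/4)*v >= (7/4)*val - 8 && val > 9*v + 9
Answer: WP = (1/4)*v >= (7/4)*val - 8 && val > 9*v + 9


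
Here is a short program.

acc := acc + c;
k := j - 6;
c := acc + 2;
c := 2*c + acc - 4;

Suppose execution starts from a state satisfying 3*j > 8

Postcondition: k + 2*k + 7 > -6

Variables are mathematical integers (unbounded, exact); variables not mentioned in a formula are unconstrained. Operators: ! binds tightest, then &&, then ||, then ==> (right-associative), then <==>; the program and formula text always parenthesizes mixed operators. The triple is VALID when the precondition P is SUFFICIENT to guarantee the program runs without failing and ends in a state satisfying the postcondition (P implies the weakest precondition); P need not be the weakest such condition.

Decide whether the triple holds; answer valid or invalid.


Working backward. After the program, the postcondition k + 2*k + 7 > -6 must hold; in canonical form it is 3*k > -13.
Before c := 2*c + acc - 4: 3*k > -13
Before c := acc + 2: 3*k > -13
Before k := j - 6: 3*j > 5
Before acc := acc + c: 3*j > 5
The weakest precondition is 3*j > 5.
Check whether 3*j > 8 implies it.
Every state satisfying the precondition satisfies the weakest precondition: the implication holds.
Answer: valid


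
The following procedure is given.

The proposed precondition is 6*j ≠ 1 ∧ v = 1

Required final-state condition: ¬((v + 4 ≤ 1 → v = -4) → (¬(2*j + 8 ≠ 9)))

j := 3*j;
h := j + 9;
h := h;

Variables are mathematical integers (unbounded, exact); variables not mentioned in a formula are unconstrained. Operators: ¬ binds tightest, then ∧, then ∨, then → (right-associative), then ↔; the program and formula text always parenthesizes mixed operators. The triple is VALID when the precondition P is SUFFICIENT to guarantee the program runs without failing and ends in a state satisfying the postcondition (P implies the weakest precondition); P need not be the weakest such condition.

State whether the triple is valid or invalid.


Working backward. After the program, the postcondition ¬((v + 4 ≤ 1 → v = -4) → (¬(2*j + 8 ≠ 9))) must hold; in canonical form it is ¬((v ≤ -3 → v = -4) → (¬(2*j ≠ 1))).
Before h := h: ¬((v ≤ -3 → v = -4) → (¬(2*j ≠ 1)))
Before h := j + 9: ¬((v ≤ -3 → v = -4) → (¬(2*j ≠ 1)))
Before j := 3*j: ¬((v ≤ -3 → v = -4) → (¬(6*j ≠ 1)))
The weakest precondition is ¬((v ≤ -3 → v = -4) → (¬(6*j ≠ 1))).
Check whether 6*j ≠ 1 ∧ v = 1 implies it.
Every state satisfying the precondition satisfies the weakest precondition: the implication holds.
Answer: valid


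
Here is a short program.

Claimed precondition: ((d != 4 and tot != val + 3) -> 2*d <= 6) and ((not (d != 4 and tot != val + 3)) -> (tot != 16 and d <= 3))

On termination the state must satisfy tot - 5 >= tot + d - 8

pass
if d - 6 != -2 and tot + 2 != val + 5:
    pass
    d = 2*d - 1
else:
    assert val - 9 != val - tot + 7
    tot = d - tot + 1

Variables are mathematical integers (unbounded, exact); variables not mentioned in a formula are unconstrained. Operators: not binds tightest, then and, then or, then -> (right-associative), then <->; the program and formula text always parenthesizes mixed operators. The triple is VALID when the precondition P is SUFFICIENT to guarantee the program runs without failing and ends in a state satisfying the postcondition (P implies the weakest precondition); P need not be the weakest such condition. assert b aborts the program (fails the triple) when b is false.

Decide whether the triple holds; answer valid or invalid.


Working backward. After the program, the postcondition tot - 5 >= tot + d - 8 must hold; in canonical form it is d <= 3.
Then branch requires 2*d <= 4; else branch requires tot != 16 and d <= 3.
Before the if: ((d != 4 and tot != val + 3) -> 2*d <= 4) and ((not (d != 4 and tot != val + 3)) -> (tot != 16 and d <= 3))
Before skip: ((d != 4 and tot != val + 3) -> 2*d <= 4) and ((not (d != 4 and tot != val + 3)) -> (tot != 16 and d <= 3))
The weakest precondition is ((d != 4 and tot != val + 3) -> 2*d <= 4) and ((not (d != 4 and tot != val + 3)) -> (tot != 16 and d <= 3)).
Check whether ((d != 4 and tot != val + 3) -> 2*d <= 6) and ((not (d != 4 and tot != val + 3)) -> (tot != 16 and d <= 3)) implies it.
Countermodel: at the initial state d = 3, tot = 1, val = -3, the precondition holds but the weakest precondition fails.
Answer: invalid


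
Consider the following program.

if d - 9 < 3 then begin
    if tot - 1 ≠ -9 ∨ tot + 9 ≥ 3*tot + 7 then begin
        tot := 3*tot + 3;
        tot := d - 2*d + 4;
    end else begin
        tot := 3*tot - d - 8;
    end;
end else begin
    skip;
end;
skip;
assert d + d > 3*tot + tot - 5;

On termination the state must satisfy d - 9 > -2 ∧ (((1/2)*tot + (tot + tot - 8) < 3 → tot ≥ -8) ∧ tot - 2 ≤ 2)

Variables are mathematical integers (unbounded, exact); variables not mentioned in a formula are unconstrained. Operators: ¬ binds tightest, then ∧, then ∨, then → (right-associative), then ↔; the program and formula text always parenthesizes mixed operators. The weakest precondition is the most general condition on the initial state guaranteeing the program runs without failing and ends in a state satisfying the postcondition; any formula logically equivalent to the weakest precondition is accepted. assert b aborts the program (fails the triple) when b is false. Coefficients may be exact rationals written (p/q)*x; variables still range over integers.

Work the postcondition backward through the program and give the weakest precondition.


Working backward. After the program, the postcondition d - 9 > -2 ∧ (((1/2)*tot + (tot + tot - 8) < 3 → tot ≥ -8) ∧ tot - 2 ≤ 2) must hold; in canonical form it is d > 7 ∧ ((5/2)*tot < 11 → tot ≥ -8) ∧ tot ≤ 4.
Before assert d + d > 3*tot + tot - 5: 2*d > 4*tot - 5 ∧ d > 7 ∧ ((5/2)*tot < 11 → tot ≥ -8) ∧ tot ≤ 4
Before skip: 2*d > 4*tot - 5 ∧ d > 7 ∧ ((5/2)*tot < 11 → tot ≥ -8) ∧ tot ≤ 4
Then branch requires ((tot ≠ -8 ∨ 2*tot ≤ 2) → (6*d > 11 ∧ d > 7 ∧ ((5/2)*d > -1 → d ≤ 12) ∧ d ≥ 0)) ∧ ((¬(tot ≠ -8 ∨ 2*tot ≤ 2)) → (6*d > 12*tot - 37 ∧ d > 7 ∧ ((15/2)*tot < (5/2)*d + 31 → 3*tot ≥ d) ∧ 3*tot ≤ d + 12)); else branch requires 2*d > 4*tot - 5 ∧ d > 7 ∧ ((5/2)*tot < 11 → tot ≥ -8) ∧ tot ≤ 4.
Before the if: (d < 12 → (((tot ≠ -8 ∨ 2*tot ≤ 2) → (6*d > 11 ∧ d > 7 ∧ ((5/2)*d > -1 → d ≤ 12) ∧ d ≥ 0)) ∧ ((¬(tot ≠ -8 ∨ 2*tot ≤ 2)) → (6*d > 12*tot - 37 ∧ d > 7 ∧ ((15/2)*tot < (5/2)*d + 31 → 3*tot ≥ d) ∧ 3*tot ≤ d + 12)))) ∧ ((¬(d < 12)) → (2*d > 4*tot - 5 ∧ d > 7 ∧ ((5/2)*tot < 11 → tot ≥ -8) ∧ tot ≤ 4))
Answer: WP = (d < 12 → (((tot ≠ -8 ∨ 2*tot ≤ 2) → (6*d > 11 ∧ d > 7 ∧ ((5/2)*d > -1 → d ≤ 12) ∧ d ≥ 0)) ∧ ((¬(tot ≠ -8 ∨ 2*tot ≤ 2)) → (6*d > 12*tot - 37 ∧ d > 7 ∧ ((15/2)*tot < (5/2)*d + 31 → 3*tot ≥ d) ∧ 3*tot ≤ d + 12)))) ∧ ((¬(d < 12)) → (2*d > 4*tot - 5 ∧ d > 7 ∧ ((5/2)*tot < 11 → tot ≥ -8) ∧ tot ≤ 4))


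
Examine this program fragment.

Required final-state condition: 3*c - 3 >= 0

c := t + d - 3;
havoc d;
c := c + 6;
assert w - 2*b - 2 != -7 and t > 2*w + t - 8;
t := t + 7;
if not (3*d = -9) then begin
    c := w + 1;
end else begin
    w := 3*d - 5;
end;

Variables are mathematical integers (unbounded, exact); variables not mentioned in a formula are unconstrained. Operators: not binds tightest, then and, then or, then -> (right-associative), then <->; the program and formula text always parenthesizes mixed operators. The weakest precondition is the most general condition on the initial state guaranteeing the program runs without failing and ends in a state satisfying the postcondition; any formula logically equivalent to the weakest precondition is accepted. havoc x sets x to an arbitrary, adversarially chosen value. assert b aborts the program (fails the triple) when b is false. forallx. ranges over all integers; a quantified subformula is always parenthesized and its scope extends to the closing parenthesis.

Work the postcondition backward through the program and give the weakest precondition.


Working backward. After the program, the postcondition 3*c - 3 >= 0 must hold; in canonical form it is 3*c >= 3.
Then branch requires 3*w >= 0; else branch requires 3*c >= 3.
Before the if: ((not (3*d = -9)) -> 3*w >= 0) and (3*d = -9 -> 3*c >= 3)
Before t := t + 7: ((not (3*d = -9)) -> 3*w >= 0) and (3*d = -9 -> 3*c >= 3)
Before assert w - 2*b - 2 != -7 and t > 2*w + t - 8: w != 2*b - 5 and 2*w < 8 and ((not (3*d = -9)) -> 3*w >= 0) and (3*d = -9 -> 3*c >= 3)
Before c := c + 6: w != 2*b - 5 and 2*w < 8 and ((not (3*d = -9)) -> 3*w >= 0) and (3*d = -9 -> 3*c >= -15)
Before havoc d: forall d_1. (w != 2*b - 5 and 2*w < 8 and ((not (3*d_1 = -9)) -> 3*w >= 0) and (3*d_1 = -9 -> 3*c >= -15))
Before c := t + d - 3: forall d_1. (w != 2*b - 5 and 2*w < 8 and ((not (3*d_1 = -9)) -> 3*w >= 0) and (3*d_1 = -9 -> 3*d + 3*t >= -6))
Answer: WP = forall d_1. (w != 2*b - 5 and 2*w < 8 and ((not (3*d_1 = -9)) -> 3*w >= 0) and (3*d_1 = -9 -> 3*d + 3*t >= -6))


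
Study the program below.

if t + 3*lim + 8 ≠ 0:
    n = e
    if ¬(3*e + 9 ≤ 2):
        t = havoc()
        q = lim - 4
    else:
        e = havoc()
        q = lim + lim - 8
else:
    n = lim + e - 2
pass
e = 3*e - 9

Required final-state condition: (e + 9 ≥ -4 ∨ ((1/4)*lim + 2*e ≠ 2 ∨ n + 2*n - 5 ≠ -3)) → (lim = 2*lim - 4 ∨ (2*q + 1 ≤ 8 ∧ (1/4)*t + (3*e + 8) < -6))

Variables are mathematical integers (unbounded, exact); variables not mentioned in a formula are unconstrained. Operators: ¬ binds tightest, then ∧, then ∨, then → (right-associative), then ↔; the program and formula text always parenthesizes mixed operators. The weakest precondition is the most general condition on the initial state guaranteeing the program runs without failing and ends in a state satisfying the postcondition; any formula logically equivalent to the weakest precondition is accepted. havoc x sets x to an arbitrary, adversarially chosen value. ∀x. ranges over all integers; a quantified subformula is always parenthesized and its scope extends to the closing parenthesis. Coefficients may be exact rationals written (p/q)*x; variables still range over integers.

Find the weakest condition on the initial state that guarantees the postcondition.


Working backward. After the program, the postcondition (e + 9 ≥ -4 ∨ ((1/4)*lim + 2*e ≠ 2 ∨ n + 2*n - 5 ≠ -3)) → (lim = 2*lim - 4 ∨ (2*q + 1 ≤ 8 ∧ (1/4)*t + (3*e + 8) < -6)) must hold; in canonical form it is (e ≥ -13 ∨ 2*e + (1/4)*lim ≠ 2 ∨ 3*n ≠ 2) → (lim = 4 ∨ (2*q ≤ 7 ∧ 3*e + (1/4)*t < -14)).
Before e := 3*e - 9: (3*e ≥ -4 ∨ 6*e + (1/4)*lim ≠ 20 ∨ 3*n ≠ 2) → (lim = 4 ∨ (2*q ≤ 7 ∧ 9*e + (1/4)*t < 13))
Before skip: (3*e ≥ -4 ∨ 6*e + (1/4)*lim ≠ 20 ∨ 3*n ≠ 2) → (lim = 4 ∨ (2*q ≤ 7 ∧ 9*e + (1/4)*t < 13))
Then branch requires ((¬(3*e ≤ -7)) → (∀t_1. ((3*e ≥ -4 ∨ 6*e + (1/4)*lim ≠ 20 ∨ 3*e ≠ 2) → (lim = 4 ∨ (2*lim ≤ 15 ∧ 9*e + (1/4)*t_1 < 13))))) ∧ (3*e ≤ -7 → (∀e_1. ((3*e_1 ≥ -4 ∨ 6*e_1 + (1/4)*lim ≠ 20 ∨ 3*e ≠ 2) → (lim = 4 ∨ (4*lim ≤ 23 ∧ 9*e_1 + (1/4)*t < 13))))); else branch requires (3*e ≥ -4 ∨ 6*e + (1/4)*lim ≠ 20 ∨ 3*e + 3*lim ≠ 8) → (lim = 4 ∨ (2*q ≤ 7 ∧ 9*e + (1/4)*t < 13)).
Before the if: (3*lim + t ≠ -8 → (((¬(3*e ≤ -7)) → (∀t_1. ((3*e ≥ -4 ∨ 6*e + (1/4)*lim ≠ 20 ∨ 3*e ≠ 2) → (lim = 4 ∨ (2*lim ≤ 15 ∧ 9*e + (1/4)*t_1 < 13))))) ∧ (3*e ≤ -7 → (∀e_1. ((3*e_1 ≥ -4 ∨ 6*e_1 + (1/4)*lim ≠ 20 ∨ 3*e ≠ 2) → (lim = 4 ∨ (4*lim ≤ 23 ∧ 9*e_1 + (1/4)*t < 13))))))) ∧ ((¬(3*lim + t ≠ -8)) → ((3*e ≥ -4 ∨ 6*e + (1/4)*lim ≠ 20 ∨ 3*e + 3*lim ≠ 8) → (lim = 4 ∨ (2*q ≤ 7 ∧ 9*e + (1/4)*t < 13))))
Answer: WP = (3*lim + t ≠ -8 → (((¬(3*e ≤ -7)) → (∀t_1. ((3*e ≥ -4 ∨ 6*e + (1/4)*lim ≠ 20 ∨ 3*e ≠ 2) → (lim = 4 ∨ (2*lim ≤ 15 ∧ 9*e + (1/4)*t_1 < 13))))) ∧ (3*e ≤ -7 → (∀e_1. ((3*e_1 ≥ -4 ∨ 6*e_1 + (1/4)*lim ≠ 20 ∨ 3*e ≠ 2) → (lim = 4 ∨ (4*lim ≤ 23 ∧ 9*e_1 + (1/4)*t < 13))))))) ∧ ((¬(3*lim + t ≠ -8)) → ((3*e ≥ -4 ∨ 6*e + (1/4)*lim ≠ 20 ∨ 3*e + 3*lim ≠ 8) → (lim = 4 ∨ (2*q ≤ 7 ∧ 9*e + (1/4)*t < 13))))


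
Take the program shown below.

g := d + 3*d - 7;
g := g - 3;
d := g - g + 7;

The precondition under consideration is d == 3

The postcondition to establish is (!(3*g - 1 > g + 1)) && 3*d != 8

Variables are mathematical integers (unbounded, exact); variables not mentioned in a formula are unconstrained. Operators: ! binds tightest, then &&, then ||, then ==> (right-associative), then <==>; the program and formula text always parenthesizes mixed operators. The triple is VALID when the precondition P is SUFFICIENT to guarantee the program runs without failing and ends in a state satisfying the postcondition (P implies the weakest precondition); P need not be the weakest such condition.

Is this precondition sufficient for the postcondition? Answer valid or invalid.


Working backward. After the program, the postcondition (!(3*g - 1 > g + 1)) && 3*d != 8 must hold; in canonical form it is (!(2*g > 2)) && 3*d != 8.
Before d := g - g + 7: !(2*g > 2)
Before g := g - 3: !(2*g > 8)
Before g := d + 3*d - 7: !(8*d > 22)
The weakest precondition is !(8*d > 22).
Check whether d == 3 implies it.
Countermodel: at the initial state d = 3, the precondition holds but the weakest precondition fails.
Answer: invalid


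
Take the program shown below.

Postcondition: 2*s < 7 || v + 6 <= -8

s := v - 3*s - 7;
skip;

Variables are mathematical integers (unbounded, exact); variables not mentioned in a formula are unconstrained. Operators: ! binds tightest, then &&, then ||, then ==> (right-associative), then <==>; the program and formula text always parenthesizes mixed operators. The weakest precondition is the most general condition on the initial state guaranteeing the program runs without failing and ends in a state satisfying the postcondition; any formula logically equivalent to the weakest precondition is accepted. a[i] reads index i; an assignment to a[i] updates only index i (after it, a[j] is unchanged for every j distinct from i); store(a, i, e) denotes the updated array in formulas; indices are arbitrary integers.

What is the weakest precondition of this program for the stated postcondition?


Working backward. After the program, the postcondition 2*s < 7 || v + 6 <= -8 must hold; in canonical form it is 2*s < 7 || v <= -14.
Before skip: 2*s < 7 || v <= -14
Before s := v - 3*s - 7: 2*v < 6*s + 21 || v <= -14
Answer: WP = 2*v < 6*s + 21 || v <= -14


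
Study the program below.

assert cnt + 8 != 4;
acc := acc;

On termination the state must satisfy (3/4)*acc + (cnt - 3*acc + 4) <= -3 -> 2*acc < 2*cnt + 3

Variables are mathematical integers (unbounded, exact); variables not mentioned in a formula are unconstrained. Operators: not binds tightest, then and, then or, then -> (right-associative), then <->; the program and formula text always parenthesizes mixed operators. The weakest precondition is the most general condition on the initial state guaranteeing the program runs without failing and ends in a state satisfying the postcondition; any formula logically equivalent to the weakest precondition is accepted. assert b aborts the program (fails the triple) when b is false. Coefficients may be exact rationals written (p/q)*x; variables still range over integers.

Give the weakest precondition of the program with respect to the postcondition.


Working backward. After the program, the postcondition (3/4)*acc + (cnt - 3*acc + 4) <= -3 -> 2*acc < 2*cnt + 3 must hold; in canonical form it is cnt <= (9/4)*acc - 7 -> 2*acc < 2*cnt + 3.
Before acc := acc: cnt <= (9/4)*acc - 7 -> 2*acc < 2*cnt + 3
Before assert cnt + 8 != 4: cnt != -4 and (cnt <= (9/4)*acc - 7 -> 2*acc < 2*cnt + 3)
Answer: WP = cnt != -4 and (cnt <= (9/4)*acc - 7 -> 2*acc < 2*cnt + 3)


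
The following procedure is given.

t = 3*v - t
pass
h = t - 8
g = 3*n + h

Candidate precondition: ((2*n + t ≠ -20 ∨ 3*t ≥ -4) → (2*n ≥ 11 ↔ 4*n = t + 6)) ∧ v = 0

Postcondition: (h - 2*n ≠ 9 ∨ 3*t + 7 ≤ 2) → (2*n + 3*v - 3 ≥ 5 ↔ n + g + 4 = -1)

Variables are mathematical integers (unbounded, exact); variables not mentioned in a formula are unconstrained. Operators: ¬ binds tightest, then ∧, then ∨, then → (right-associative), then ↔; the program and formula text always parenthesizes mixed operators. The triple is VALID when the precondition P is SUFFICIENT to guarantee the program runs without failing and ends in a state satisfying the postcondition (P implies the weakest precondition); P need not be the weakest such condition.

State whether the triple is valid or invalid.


Working backward. After the program, the postcondition (h - 2*n ≠ 9 ∨ 3*t + 7 ≤ 2) → (2*n + 3*v - 3 ≥ 5 ↔ n + g + 4 = -1) must hold; in canonical form it is (h ≠ 2*n + 9 ∨ 3*t ≤ -5) → (2*n + 3*v ≥ 8 ↔ g + n = -5).
Before g := 3*n + h: (h ≠ 2*n + 9 ∨ 3*t ≤ -5) → (2*n + 3*v ≥ 8 ↔ h + 4*n = -5)
Before h := t - 8: (t ≠ 2*n + 17 ∨ 3*t ≤ -5) → (2*n + 3*v ≥ 8 ↔ 4*n + t = 3)
Before skip: (t ≠ 2*n + 17 ∨ 3*t ≤ -5) → (2*n + 3*v ≥ 8 ↔ 4*n + t = 3)
Before t := 3*v - t: (3*v ≠ 2*n + t + 17 ∨ 9*v ≤ 3*t - 5) → (2*n + 3*v ≥ 8 ↔ 4*n + 3*v = t + 3)
The weakest precondition is (3*v ≠ 2*n + t + 17 ∨ 9*v ≤ 3*t - 5) → (2*n + 3*v ≥ 8 ↔ 4*n + 3*v = t + 3).
Check whether ((2*n + t ≠ -20 ∨ 3*t ≥ -4) → (2*n ≥ 11 ↔ 4*n = t + 6)) ∧ v = 0 implies it.
Countermodel: at the initial state n = -3, t = -15, v = 0, the precondition holds but the weakest precondition fails.
Answer: invalid


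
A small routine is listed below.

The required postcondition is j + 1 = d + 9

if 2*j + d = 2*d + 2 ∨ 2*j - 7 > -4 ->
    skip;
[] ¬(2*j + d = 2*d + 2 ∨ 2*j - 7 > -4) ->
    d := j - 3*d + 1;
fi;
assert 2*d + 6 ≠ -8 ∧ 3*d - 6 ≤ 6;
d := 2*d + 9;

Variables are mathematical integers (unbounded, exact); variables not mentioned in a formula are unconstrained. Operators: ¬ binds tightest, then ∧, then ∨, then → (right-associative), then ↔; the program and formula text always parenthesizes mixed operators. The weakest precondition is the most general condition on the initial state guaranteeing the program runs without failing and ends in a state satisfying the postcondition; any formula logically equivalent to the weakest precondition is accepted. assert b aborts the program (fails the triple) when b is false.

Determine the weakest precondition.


Working backward. After the program, the postcondition j + 1 = d + 9 must hold; in canonical form it is j = d + 8.
Before d := 2*d + 9: j = 2*d + 17
Before assert 2*d + 6 ≠ -8 ∧ 3*d - 6 ≤ 6: 2*d ≠ -14 ∧ 3*d ≤ 12 ∧ j = 2*d + 17
Then branch requires 2*d ≠ -14 ∧ 3*d ≤ 12 ∧ j = 2*d + 17; else branch requires 2*j ≠ 6*d - 16 ∧ 3*j ≤ 9*d + 9 ∧ 6*d = j + 19.
Before the if: ((2*j = d + 2 ∨ 2*j > 3) → (2*d ≠ -14 ∧ 3*d ≤ 12 ∧ j = 2*d + 17)) ∧ ((¬(2*j = d + 2 ∨ 2*j > 3)) → (2*j ≠ 6*d - 16 ∧ 3*j ≤ 9*d + 9 ∧ 6*d = j + 19))
Answer: WP = ((2*j = d + 2 ∨ 2*j > 3) → (2*d ≠ -14 ∧ 3*d ≤ 12 ∧ j = 2*d + 17)) ∧ ((¬(2*j = d + 2 ∨ 2*j > 3)) → (2*j ≠ 6*d - 16 ∧ 3*j ≤ 9*d + 9 ∧ 6*d = j + 19))


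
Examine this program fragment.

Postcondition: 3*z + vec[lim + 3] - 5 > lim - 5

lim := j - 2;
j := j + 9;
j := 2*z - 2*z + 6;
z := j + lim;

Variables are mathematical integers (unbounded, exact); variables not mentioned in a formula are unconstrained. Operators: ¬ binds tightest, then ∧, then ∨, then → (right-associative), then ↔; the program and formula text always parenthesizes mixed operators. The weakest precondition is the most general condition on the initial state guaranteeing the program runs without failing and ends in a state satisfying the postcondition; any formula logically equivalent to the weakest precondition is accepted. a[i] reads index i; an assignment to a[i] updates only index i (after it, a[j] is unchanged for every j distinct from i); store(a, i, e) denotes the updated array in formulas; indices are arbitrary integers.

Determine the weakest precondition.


Working backward. After the program, the postcondition 3*z + vec[lim + 3] - 5 > lim - 5 must hold; in canonical form it is vec[lim + 3] + 3*z > lim.
Before z := j + lim: vec[lim + 3] + 3*j + 2*lim > 0
Before j := 2*z - 2*z + 6: vec[lim + 3] + 2*lim > -18
Before j := j + 9: vec[lim + 3] + 2*lim > -18
Before lim := j - 2: vec[j + 1] + 2*j > -14
Answer: WP = vec[j + 1] + 2*j > -14


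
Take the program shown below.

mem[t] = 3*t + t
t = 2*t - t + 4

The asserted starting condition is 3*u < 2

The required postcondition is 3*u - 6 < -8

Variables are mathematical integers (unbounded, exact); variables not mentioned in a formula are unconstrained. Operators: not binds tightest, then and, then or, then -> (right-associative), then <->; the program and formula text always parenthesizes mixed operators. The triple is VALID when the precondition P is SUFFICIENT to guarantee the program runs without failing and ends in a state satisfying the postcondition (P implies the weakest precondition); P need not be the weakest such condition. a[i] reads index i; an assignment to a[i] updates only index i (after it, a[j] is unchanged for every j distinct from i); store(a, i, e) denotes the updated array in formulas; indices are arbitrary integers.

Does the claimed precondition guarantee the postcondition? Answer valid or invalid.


Working backward. After the program, the postcondition 3*u - 6 < -8 must hold; in canonical form it is 3*u < -2.
Before t := 2*t - t + 4: 3*u < -2
Before mem[t] := 3*t + t: 3*u < -2
The weakest precondition is 3*u < -2.
Check whether 3*u < 2 implies it.
Countermodel: at the initial state u = 0, the precondition holds but the weakest precondition fails.
Answer: invalid


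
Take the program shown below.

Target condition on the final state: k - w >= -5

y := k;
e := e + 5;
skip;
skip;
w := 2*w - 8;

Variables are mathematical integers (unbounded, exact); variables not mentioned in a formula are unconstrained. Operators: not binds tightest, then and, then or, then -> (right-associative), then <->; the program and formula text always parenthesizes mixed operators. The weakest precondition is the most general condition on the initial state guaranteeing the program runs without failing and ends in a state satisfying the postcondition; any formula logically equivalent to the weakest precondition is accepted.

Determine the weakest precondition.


Working backward. After the program, the postcondition k - w >= -5 must hold; in canonical form it is k >= w - 5.
Before w := 2*w - 8: k >= 2*w - 13
Before skip: k >= 2*w - 13
Before skip: k >= 2*w - 13
Before e := e + 5: k >= 2*w - 13
Before y := k: k >= 2*w - 13
Answer: WP = k >= 2*w - 13


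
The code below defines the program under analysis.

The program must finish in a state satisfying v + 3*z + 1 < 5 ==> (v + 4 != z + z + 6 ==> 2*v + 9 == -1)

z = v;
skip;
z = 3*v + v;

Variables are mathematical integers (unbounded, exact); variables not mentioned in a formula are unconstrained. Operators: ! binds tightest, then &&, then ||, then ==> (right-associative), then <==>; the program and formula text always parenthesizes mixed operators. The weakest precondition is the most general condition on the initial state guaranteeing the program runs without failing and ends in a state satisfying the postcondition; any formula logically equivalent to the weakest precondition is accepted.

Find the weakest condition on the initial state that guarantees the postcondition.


Working backward. After the program, the postcondition v + 3*z + 1 < 5 ==> (v + 4 != z + z + 6 ==> 2*v + 9 == -1) must hold; in canonical form it is v + 3*z < 4 ==> (v != 2*z + 2 ==> 2*v == -10).
Before z := 3*v + v: 13*v < 4 ==> (7*v != -2 ==> 2*v == -10)
Before skip: 13*v < 4 ==> (7*v != -2 ==> 2*v == -10)
Before z := v: 13*v < 4 ==> (7*v != -2 ==> 2*v == -10)
Answer: WP = 13*v < 4 ==> (7*v != -2 ==> 2*v == -10)


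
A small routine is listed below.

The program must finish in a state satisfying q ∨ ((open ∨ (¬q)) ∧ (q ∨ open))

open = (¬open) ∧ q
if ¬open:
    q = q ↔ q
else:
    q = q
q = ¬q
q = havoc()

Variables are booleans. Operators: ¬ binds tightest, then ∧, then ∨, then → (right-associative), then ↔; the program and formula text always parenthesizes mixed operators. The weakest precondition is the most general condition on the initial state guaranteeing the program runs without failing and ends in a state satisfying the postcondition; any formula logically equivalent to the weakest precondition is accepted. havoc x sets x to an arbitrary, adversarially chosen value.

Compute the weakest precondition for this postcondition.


Working backward. After the program, q ∨ ((open ∨ (¬q)) ∧ (q ∨ open)) must hold.
Before havoc q: open
Before q := ¬q: open
Then branch requires open; else branch requires open.
Before the if: (¬open) → open
Before open := (¬open) ∧ q: (¬((¬open) ∧ q)) → ((¬open) ∧ q)
Answer: WP = (¬((¬open) ∧ q)) → ((¬open) ∧ q)


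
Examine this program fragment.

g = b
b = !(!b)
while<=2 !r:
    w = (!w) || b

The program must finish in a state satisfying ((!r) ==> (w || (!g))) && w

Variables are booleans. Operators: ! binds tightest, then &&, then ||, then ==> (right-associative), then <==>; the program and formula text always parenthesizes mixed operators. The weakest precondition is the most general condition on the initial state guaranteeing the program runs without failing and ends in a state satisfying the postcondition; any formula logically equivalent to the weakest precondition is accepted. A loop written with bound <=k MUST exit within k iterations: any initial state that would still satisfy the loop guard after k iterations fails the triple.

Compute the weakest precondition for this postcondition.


Working backward. After the program, ((!r) ==> (w || (!g))) && w must hold.
Before the loop (bound <=2), unroll the exhaustion recursion (WP_0 = exit-now case; WP_j = one more guarded iteration, up to j = 2):
  WP_0: r && ((!r) ==> (w || (!g))) && w
  WP_1: ((!r) ==> (r && ((!r) ==> ((!w) || b || (!g))) && ((!w) || b))) && (r ==> (((!r) ==> (w || (!g))) && w))
  WP_2: ((!r) ==> (((!r) ==> (r && ((!r) ==> ((!((!w) || b)) || b || (!g))) && ((!((!w) || b)) || b))) && (r ==> (((!r) ==> ((!w) || b || (!g))) && ((!w) || b))))) && (r ==> (((!r) ==> (w || (!g))) && w))
So before the loop: ((!r) ==> (((!r) ==> (r && ((!r) ==> ((!((!w) || b)) || b || (!g))) && ((!((!w) || b)) || b))) && (r ==> (((!r) ==> ((!w) || b || (!g))) && ((!w) || b))))) && (r ==> (((!r) ==> (w || (!g))) && w))
Before b := !(!b): ((!r) ==> (((!r) ==> (r && ((!r) ==> ((!((!w) || b)) || b || (!g))) && ((!((!w) || b)) || b))) && (r ==> (((!r) ==> ((!w) || b || (!g))) && ((!w) || b))))) && (r ==> (((!r) ==> (w || (!g))) && w))
Before g := b: ((!r) ==> (((!r) ==> (r && ((!((!w) || b)) || b))) && (r ==> ((!w) || b)))) && (r ==> (((!r) ==> (w || (!b))) && w))
Answer: WP = ((!r) ==> (((!r) ==> (r && ((!((!w) || b)) || b))) && (r ==> ((!w) || b)))) && (r ==> (((!r) ==> (w || (!b))) && w))


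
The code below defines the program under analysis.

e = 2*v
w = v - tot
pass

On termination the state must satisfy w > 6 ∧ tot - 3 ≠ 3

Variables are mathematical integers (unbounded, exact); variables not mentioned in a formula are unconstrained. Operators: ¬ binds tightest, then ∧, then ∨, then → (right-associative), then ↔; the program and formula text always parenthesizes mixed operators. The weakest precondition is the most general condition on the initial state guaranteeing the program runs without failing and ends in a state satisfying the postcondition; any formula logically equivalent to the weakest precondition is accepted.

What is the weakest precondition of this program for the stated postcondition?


Working backward. After the program, the postcondition w > 6 ∧ tot - 3 ≠ 3 must hold; in canonical form it is w > 6 ∧ tot ≠ 6.
Before skip: w > 6 ∧ tot ≠ 6
Before w := v - tot: v > tot + 6 ∧ tot ≠ 6
Before e := 2*v: v > tot + 6 ∧ tot ≠ 6
Answer: WP = v > tot + 6 ∧ tot ≠ 6


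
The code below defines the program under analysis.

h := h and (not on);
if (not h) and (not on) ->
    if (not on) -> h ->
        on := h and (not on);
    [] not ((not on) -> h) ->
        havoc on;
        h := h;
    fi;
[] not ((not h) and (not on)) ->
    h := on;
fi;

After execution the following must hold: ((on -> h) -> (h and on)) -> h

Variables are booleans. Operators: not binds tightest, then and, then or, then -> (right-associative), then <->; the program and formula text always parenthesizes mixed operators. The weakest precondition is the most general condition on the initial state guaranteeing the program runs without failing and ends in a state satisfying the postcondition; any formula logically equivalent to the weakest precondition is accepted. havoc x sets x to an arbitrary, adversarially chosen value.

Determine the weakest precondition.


Working backward. After the program, ((on -> h) -> (h and on)) -> h must hold.
Then branch requires (((not on) -> h) -> ((((h and (not on)) -> h) -> (h and (not on))) -> h)) and ((not ((not on) -> h)) -> h); else branch requires true.
Before the if: ((not h) and (not on)) -> ((((not on) -> h) -> ((((h and (not on)) -> h) -> (h and (not on))) -> h)) and ((not ((not on) -> h)) -> h))
Before h := h and (not on): ((not (h and (not on))) and (not on)) -> ((not ((not on) -> (h and (not on)))) -> (h and (not on)))
Answer: WP = ((not (h and (not on))) and (not on)) -> ((not ((not on) -> (h and (not on)))) -> (h and (not on)))


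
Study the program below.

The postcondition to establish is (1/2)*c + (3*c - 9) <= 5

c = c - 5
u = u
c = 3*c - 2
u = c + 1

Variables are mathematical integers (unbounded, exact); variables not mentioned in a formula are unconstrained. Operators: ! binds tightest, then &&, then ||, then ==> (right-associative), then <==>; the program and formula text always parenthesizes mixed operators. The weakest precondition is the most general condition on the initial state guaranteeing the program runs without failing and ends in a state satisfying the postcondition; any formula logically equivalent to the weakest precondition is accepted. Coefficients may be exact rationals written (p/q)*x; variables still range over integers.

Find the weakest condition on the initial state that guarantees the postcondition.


Working backward. After the program, the postcondition (1/2)*c + (3*c - 9) <= 5 must hold; in canonical form it is (7/2)*c <= 14.
Before u := c + 1: (7/2)*c <= 14
Before c := 3*c - 2: (21/2)*c <= 21
Before u := u: (21/2)*c <= 21
Before c := c - 5: (21/2)*c <= 147/2
Answer: WP = (21/2)*c <= 147/2


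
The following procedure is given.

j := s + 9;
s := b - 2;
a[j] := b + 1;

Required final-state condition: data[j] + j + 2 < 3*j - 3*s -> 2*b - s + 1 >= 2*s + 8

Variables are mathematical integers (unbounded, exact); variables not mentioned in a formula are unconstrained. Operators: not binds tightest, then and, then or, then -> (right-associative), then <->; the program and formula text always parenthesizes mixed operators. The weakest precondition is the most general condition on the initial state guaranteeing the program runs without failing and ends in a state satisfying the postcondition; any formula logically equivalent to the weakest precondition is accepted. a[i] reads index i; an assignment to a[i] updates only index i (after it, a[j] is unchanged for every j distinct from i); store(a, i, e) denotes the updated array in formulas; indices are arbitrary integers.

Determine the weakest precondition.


Working backward. After the program, the postcondition data[j] + j + 2 < 3*j - 3*s -> 2*b - s + 1 >= 2*s + 8 must hold; in canonical form it is data[j] + 3*s < 2*j - 2 -> 2*b >= 3*s + 7.
Before a[j] := b + 1: data[j] + 3*s < 2*j - 2 -> 2*b >= 3*s + 7
Before s := b - 2: data[j] + 3*b < 2*j + 4 -> b <= -1
Before j := s + 9: data[s + 9] + 3*b < 2*s + 22 -> b <= -1
Answer: WP = data[s + 9] + 3*b < 2*s + 22 -> b <= -1


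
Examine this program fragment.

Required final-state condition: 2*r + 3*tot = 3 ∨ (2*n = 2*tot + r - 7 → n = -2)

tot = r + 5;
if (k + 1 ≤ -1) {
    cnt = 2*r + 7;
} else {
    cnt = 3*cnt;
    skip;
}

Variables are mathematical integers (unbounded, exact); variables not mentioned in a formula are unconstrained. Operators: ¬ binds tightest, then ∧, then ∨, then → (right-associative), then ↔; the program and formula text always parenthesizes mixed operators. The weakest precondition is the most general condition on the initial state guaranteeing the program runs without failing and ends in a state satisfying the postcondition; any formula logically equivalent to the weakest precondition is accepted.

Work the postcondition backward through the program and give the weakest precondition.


Working backward. After the program, the postcondition 2*r + 3*tot = 3 ∨ (2*n = 2*tot + r - 7 → n = -2) must hold; in canonical form it is 2*r + 3*tot = 3 ∨ (2*n = r + 2*tot - 7 → n = -2).
Then branch requires 2*r + 3*tot = 3 ∨ (2*n = r + 2*tot - 7 → n = -2); else branch requires 2*r + 3*tot = 3 ∨ (2*n = r + 2*tot - 7 → n = -2).
Before the if: (k ≤ -2 → (2*r + 3*tot = 3 ∨ (2*n = r + 2*tot - 7 → n = -2))) ∧ ((¬(k ≤ -2)) → (2*r + 3*tot = 3 ∨ (2*n = r + 2*tot - 7 → n = -2)))
Before tot := r + 5: (k ≤ -2 → (5*r = -12 ∨ (2*n = 3*r + 3 → n = -2))) ∧ ((¬(k ≤ -2)) → (5*r = -12 ∨ (2*n = 3*r + 3 → n = -2)))
Answer: WP = (k ≤ -2 → (5*r = -12 ∨ (2*n = 3*r + 3 → n = -2))) ∧ ((¬(k ≤ -2)) → (5*r = -12 ∨ (2*n = 3*r + 3 → n = -2)))


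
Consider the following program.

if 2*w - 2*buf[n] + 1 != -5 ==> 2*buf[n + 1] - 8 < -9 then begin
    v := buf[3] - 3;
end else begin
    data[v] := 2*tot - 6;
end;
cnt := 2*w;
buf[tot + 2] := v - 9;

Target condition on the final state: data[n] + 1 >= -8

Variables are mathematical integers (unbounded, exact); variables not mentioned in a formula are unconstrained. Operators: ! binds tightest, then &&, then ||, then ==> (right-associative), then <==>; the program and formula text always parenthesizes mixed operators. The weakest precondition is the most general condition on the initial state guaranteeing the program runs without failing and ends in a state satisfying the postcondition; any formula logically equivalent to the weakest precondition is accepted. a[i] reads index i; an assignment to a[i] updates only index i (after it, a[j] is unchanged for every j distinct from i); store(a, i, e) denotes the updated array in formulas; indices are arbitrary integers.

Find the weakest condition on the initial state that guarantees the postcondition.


Working backward. After the program, the postcondition data[n] + 1 >= -8 must hold; in canonical form it is data[n] >= -9.
Before buf[tot + 2] := v - 9: data[n] >= -9
Before cnt := 2*w: data[n] >= -9
Then branch requires data[n] >= -9; else branch requires store(data, v, 2*tot - 6)[n] >= -9.
Before the if: ((2*w != 2*buf[n] - 6 ==> 2*buf[n + 1] < -1) ==> data[n] >= -9) && ((!(2*w != 2*buf[n] - 6 ==> 2*buf[n + 1] < -1)) ==> store(data, v, 2*tot - 6)[n] >= -9)
Answer: WP = ((2*w != 2*buf[n] - 6 ==> 2*buf[n + 1] < -1) ==> data[n] >= -9) && ((!(2*w != 2*buf[n] - 6 ==> 2*buf[n + 1] < -1)) ==> store(data, v, 2*tot - 6)[n] >= -9)


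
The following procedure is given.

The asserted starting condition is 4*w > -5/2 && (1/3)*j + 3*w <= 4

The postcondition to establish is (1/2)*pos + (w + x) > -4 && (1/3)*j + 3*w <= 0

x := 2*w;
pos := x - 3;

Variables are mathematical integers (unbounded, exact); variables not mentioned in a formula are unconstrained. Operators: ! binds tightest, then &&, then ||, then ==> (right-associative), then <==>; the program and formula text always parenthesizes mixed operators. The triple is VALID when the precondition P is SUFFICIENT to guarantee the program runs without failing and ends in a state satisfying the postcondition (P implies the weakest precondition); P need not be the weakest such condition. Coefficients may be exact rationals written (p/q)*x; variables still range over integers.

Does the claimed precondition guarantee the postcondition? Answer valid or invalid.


Working backward. After the program, the postcondition (1/2)*pos + (w + x) > -4 && (1/3)*j + 3*w <= 0 must hold; in canonical form it is (1/2)*pos + w + x > -4 && (1/3)*j + 3*w <= 0.
Before pos := x - 3: w + (3/2)*x > -5/2 && (1/3)*j + 3*w <= 0
Before x := 2*w: 4*w > -5/2 && (1/3)*j + 3*w <= 0
The weakest precondition is 4*w > -5/2 && (1/3)*j + 3*w <= 0.
Check whether 4*w > -5/2 && (1/3)*j + 3*w <= 4 implies it.
Countermodel: at the initial state j = 1, w = 0, the precondition holds but the weakest precondition fails.
Answer: invalid


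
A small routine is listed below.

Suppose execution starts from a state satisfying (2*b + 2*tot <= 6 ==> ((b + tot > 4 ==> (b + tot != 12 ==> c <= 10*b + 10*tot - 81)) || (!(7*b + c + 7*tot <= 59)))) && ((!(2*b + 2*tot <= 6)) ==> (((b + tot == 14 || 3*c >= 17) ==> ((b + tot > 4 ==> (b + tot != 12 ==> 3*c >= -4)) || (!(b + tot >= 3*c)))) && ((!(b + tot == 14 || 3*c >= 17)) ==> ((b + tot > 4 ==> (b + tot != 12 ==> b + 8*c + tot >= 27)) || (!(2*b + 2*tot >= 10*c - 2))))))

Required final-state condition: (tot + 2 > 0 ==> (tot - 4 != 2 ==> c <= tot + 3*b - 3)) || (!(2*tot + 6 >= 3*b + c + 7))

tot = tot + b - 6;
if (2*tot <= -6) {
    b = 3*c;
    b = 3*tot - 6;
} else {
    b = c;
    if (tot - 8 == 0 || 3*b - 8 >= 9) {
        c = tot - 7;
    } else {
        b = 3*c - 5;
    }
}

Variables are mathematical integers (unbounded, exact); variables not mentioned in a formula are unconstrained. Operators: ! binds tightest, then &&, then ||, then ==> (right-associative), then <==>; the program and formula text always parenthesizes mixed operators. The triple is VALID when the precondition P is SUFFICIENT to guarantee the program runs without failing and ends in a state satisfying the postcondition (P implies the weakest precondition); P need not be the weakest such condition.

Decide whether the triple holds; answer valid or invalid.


Working backward. After the program, the postcondition (tot + 2 > 0 ==> (tot - 4 != 2 ==> c <= tot + 3*b - 3)) || (!(2*tot + 6 >= 3*b + c + 7)) must hold; in canonical form it is (tot > -2 ==> (tot != 6 ==> c <= 3*b + tot - 3)) || (!(2*tot >= 3*b + c + 1)).
Then branch requires (tot > -2 ==> (tot != 6 ==> c <= 10*tot - 21)) || (!(c + 7*tot <= 17)); else branch requires ((tot == 8 || 3*c >= 17) ==> ((tot > -2 ==> (tot != 6 ==> 3*c >= -4)) || (!(tot >= 3*c - 6)))) && ((!(tot == 8 || 3*c >= 17)) ==> ((tot > -2 ==> (tot != 6 ==> 8*c + tot >= 18)) || (!(2*tot >= 10*c - 14)))).
Before the if: (2*tot <= -6 ==> ((tot > -2 ==> (tot != 6 ==> c <= 10*tot - 21)) || (!(c + 7*tot <= 17)))) && ((!(2*tot <= -6)) ==> (((tot == 8 || 3*c >= 17) ==> ((tot > -2 ==> (tot != 6 ==> 3*c >= -4)) || (!(tot >= 3*c - 6)))) && ((!(tot == 8 || 3*c >= 17)) ==> ((tot > -2 ==> (tot != 6 ==> 8*c + tot >= 18)) || (!(2*tot >= 10*c - 14))))))
Before tot := tot + b - 6: (2*b + 2*tot <= 6 ==> ((b + tot > 4 ==> (b + tot != 12 ==> c <= 10*b + 10*tot - 81)) || (!(7*b + c + 7*tot <= 59)))) && ((!(2*b + 2*tot <= 6)) ==> (((b + tot == 14 || 3*c >= 17) ==> ((b + tot > 4 ==> (b + tot != 12 ==> 3*c >= -4)) || (!(b + tot >= 3*c)))) && ((!(b + tot == 14 || 3*c >= 17)) ==> ((b + tot > 4 ==> (b + tot != 12 ==> b + 8*c + tot >= 24)) || (!(2*b + 2*tot >= 10*c - 2))))))
The weakest precondition is (2*b + 2*tot <= 6 ==> ((b + tot > 4 ==> (b + tot != 12 ==> c <= 10*b + 10*tot - 81)) || (!(7*b + c + 7*tot <= 59)))) && ((!(2*b + 2*tot <= 6)) ==> (((b + tot == 14 || 3*c >= 17) ==> ((b + tot > 4 ==> (b + tot != 12 ==> 3*c >= -4)) || (!(b + tot >= 3*c)))) && ((!(b + tot == 14 || 3*c >= 17)) ==> ((b + tot > 4 ==> (b + tot != 12 ==> b + 8*c + tot >= 24)) || (!(2*b + 2*tot >= 10*c - 2)))))).
Check whether (2*b + 2*tot <= 6 ==> ((b + tot > 4 ==> (b + tot != 12 ==> c <= 10*b + 10*tot - 81)) || (!(7*b + c + 7*tot <= 59)))) && ((!(2*b + 2*tot <= 6)) ==> (((b + tot == 14 || 3*c >= 17) ==> ((b + tot > 4 ==> (b + tot != 12 ==> 3*c >= -4)) || (!(b + tot >= 3*c)))) && ((!(b + tot == 14 || 3*c >= 17)) ==> ((b + tot > 4 ==> (b + tot != 12 ==> b + 8*c + tot >= 27)) || (!(2*b + 2*tot >= 10*c - 2)))))) implies it.
Every state satisfying the precondition satisfies the weakest precondition: the implication holds.
Answer: valid
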